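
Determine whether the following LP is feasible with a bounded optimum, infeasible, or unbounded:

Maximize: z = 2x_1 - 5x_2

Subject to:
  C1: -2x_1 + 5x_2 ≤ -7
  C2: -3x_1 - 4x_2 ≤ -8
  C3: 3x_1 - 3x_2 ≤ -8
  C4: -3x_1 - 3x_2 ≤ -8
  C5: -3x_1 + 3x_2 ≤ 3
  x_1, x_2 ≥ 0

Infeasible (no feasible solution exists)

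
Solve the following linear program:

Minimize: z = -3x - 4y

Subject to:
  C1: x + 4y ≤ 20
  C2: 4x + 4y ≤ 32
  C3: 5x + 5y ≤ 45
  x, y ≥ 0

Evaluate the objective at each vertex of the feasible region:
  z(0, 0) = 0
  z(8, 0) = -24
  z(4, 4) = -28  ←
  z(0, 5) = -20
The minimum is at x = 4, y = 4.

x = 4, y = 4, z = -28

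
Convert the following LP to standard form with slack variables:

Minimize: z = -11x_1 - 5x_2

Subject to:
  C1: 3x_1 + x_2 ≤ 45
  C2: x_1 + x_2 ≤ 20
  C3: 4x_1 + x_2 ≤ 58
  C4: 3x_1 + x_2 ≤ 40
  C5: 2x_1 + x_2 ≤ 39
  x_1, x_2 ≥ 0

min z = -11x_1 - 5x_2

s.t.
  3x_1 + x_2 + s1 = 45
  x_1 + x_2 + s2 = 20
  4x_1 + x_2 + s3 = 58
  3x_1 + x_2 + s4 = 40
  2x_1 + x_2 + s5 = 39
  x_1, x_2, s1, s2, s3, s4, s5 ≥ 0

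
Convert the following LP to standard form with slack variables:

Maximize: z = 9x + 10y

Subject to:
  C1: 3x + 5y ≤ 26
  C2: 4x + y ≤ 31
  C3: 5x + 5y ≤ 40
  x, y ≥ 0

max z = 9x + 10y

s.t.
  3x + 5y + s1 = 26
  4x + y + s2 = 31
  5x + 5y + s3 = 40
  x, y, s1, s2, s3 ≥ 0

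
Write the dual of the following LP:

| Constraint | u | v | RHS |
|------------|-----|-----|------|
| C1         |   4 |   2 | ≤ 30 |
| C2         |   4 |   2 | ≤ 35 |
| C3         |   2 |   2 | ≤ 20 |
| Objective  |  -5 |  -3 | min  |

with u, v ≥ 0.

Primal min cᵀx s.t. Ax ≤ b, x ≥ 0  →  Dual max −bᵀy s.t. Aᵀy ≥ −c, y ≥ 0.

Maximize: z = -30y1 - 35y2 - 20y3

Subject to:
  4y1 + 4y2 + 2y3 ≥ 5
  2y1 + 2y2 + 2y3 ≥ 3
  y1, y2, y3 ≥ 0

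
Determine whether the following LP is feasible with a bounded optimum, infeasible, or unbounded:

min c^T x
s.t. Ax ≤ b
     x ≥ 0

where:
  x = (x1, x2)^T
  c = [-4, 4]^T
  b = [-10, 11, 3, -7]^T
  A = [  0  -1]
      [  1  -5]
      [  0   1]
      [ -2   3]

Infeasible (no feasible solution exists)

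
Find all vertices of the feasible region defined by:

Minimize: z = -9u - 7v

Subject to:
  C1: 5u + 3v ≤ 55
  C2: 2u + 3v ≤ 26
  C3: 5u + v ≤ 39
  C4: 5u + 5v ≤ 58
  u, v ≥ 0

(0, 0), (7.8, 0), (7, 4), (0, 8.667)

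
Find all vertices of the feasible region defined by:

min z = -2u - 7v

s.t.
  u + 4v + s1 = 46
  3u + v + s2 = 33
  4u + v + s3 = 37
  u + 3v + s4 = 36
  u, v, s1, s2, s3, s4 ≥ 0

(0, 0), (9.25, 0), (6.818, 9.727), (6, 10), (0, 11.5)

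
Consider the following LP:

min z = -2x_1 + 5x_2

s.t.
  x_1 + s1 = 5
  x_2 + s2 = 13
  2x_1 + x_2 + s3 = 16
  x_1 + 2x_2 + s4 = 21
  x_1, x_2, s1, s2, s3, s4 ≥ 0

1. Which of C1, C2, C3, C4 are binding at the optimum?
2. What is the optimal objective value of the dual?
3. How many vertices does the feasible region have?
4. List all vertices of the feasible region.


1. C1
2. -10
3. 5
4. (0, 0), (5, 0), (5, 6), (3.667, 8.667), (0, 10.5)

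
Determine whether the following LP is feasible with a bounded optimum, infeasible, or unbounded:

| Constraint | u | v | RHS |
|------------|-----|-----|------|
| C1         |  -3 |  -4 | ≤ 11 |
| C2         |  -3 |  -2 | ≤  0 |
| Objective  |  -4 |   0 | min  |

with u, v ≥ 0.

Unbounded (objective can decrease without bound)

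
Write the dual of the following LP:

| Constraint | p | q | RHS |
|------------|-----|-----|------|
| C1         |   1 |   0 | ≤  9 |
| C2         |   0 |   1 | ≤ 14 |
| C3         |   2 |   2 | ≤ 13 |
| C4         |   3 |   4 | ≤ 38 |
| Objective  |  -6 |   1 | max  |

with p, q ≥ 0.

Primal max cᵀx s.t. Ax ≤ b, x ≥ 0  →  Dual min bᵀy s.t. Aᵀy ≥ c, y ≥ 0.

Minimize: z = 9y1 + 14y2 + 13y3 + 38y4

Subject to:
  y1 + 2y3 + 3y4 ≥ -6
  y2 + 2y3 + 4y4 ≥ 1
  y1, y2, y3, y4 ≥ 0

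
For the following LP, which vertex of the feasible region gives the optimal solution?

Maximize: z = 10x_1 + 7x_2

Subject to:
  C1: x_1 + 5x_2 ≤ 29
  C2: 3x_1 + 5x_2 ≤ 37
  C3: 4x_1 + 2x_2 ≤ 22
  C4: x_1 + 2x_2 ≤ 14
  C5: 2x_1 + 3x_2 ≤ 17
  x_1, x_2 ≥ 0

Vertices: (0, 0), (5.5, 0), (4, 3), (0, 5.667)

Evaluate the objective at each vertex of the feasible region:
  z(0, 0) = 0
  z(5.5, 0) = 55
  z(4, 3) = 61  ←
  z(0, 5.667) = 39.67
The maximum is at x_1 = 4, x_2 = 3.

(4, 3)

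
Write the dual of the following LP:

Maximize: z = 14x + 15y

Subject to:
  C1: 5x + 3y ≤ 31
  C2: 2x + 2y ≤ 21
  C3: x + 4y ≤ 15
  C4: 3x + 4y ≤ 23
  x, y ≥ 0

Primal max cᵀx s.t. Ax ≤ b, x ≥ 0  →  Dual min bᵀy s.t. Aᵀy ≥ c, y ≥ 0.

Minimize: z = 31y1 + 21y2 + 15y3 + 23y4

Subject to:
  5y1 + 2y2 + y3 + 3y4 ≥ 14
  3y1 + 2y2 + 4y3 + 4y4 ≥ 15
  y1, y2, y3, y4 ≥ 0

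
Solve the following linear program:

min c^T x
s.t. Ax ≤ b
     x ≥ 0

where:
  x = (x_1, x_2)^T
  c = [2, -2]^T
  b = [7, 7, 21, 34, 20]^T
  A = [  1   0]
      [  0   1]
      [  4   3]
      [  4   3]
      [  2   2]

Evaluate the objective at each vertex of the feasible region:
  z(0, 0) = 0
  z(5.25, 0) = 10.5
  z(0, 7) = -14  ←
The minimum is at x_1 = 0, x_2 = 7.

x_1 = 0, x_2 = 7, z = -14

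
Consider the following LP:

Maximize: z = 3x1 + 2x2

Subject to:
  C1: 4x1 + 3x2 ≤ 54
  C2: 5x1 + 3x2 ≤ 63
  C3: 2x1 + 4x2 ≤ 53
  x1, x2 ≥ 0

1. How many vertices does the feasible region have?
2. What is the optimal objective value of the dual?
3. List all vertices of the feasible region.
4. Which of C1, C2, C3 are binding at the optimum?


1. 5
2. 39
3. (0, 0), (12.6, 0), (9, 6), (5.7, 10.4), (0, 13.25)
4. C1, C2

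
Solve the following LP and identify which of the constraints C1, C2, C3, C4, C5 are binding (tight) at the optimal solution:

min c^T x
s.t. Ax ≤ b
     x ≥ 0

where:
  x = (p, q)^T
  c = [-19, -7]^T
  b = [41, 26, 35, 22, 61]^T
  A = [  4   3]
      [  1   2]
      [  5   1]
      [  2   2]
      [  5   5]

At p = 6, q = 5, compute slack b - a·x for each constraint:
  C1: 41 − 39 = 2  (slack)
  C2: 26 − 16 = 10  (slack)
  C3: 35 − 35 = 0  (binding)
  C4: 22 − 22 = 0  (binding)
  C5: 61 − 55 = 6  (slack)

Optimal: p = 6, q = 5
Binding: C3, C4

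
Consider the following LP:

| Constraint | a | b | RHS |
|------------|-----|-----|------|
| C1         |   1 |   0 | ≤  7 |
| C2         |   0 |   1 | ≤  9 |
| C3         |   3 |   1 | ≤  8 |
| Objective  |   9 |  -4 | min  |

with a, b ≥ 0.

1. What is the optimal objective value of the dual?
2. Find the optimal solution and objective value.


1. -32
2. a = 0, b = 8, z = -32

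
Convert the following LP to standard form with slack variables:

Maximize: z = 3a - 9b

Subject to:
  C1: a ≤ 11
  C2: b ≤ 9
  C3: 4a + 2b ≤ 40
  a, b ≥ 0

max z = 3a - 9b

s.t.
  a + s1 = 11
  b + s2 = 9
  4a + 2b + s3 = 40
  a, b, s1, s2, s3 ≥ 0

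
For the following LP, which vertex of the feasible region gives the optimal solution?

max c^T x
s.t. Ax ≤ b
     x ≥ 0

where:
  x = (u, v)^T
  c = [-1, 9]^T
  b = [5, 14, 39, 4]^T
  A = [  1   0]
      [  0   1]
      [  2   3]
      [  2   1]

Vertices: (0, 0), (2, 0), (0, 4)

Evaluate the objective at each vertex of the feasible region:
  z(0, 0) = 0
  z(2, 0) = -2
  z(0, 4) = 36  ←
The maximum is at u = 0, v = 4.

(0, 4)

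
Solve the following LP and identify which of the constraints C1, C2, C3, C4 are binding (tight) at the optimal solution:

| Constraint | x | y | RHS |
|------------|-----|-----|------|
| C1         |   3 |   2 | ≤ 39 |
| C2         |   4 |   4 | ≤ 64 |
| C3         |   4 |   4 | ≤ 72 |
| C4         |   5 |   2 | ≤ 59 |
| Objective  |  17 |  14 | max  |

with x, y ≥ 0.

At x = 7, y = 9, compute slack b - a·x for each constraint:
  C1: 39 − 39 = 0  (binding)
  C2: 64 − 64 = 0  (binding)
  C3: 72 − 64 = 8  (slack)
  C4: 59 − 53 = 6  (slack)

Optimal: x = 7, y = 9
Binding: C1, C2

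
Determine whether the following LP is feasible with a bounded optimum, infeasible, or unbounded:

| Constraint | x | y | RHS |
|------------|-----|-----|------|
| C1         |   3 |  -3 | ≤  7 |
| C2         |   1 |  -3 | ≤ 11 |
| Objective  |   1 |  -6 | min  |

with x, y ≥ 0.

Unbounded (objective can decrease without bound)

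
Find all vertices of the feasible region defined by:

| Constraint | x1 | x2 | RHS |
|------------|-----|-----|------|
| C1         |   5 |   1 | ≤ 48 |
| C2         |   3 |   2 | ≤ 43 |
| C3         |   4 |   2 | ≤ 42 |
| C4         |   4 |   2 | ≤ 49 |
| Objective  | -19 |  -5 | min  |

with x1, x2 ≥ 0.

(0, 0), (9.6, 0), (9, 3), (0, 21)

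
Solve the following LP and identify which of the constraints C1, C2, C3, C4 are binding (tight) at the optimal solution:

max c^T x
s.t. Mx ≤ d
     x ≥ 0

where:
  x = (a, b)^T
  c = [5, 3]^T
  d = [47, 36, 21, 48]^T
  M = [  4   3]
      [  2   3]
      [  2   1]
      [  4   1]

At a = 8, b = 5, compute slack b - a·x for each constraint:
  C1: 47 − 47 = 0  (binding)
  C2: 36 − 31 = 5  (slack)
  C3: 21 − 21 = 0  (binding)
  C4: 48 − 37 = 11  (slack)

Optimal: a = 8, b = 5
Binding: C1, C3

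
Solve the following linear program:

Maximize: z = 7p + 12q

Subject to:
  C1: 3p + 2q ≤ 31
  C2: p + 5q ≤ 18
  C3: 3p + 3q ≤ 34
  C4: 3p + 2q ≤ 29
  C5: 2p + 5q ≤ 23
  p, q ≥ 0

Evaluate the objective at each vertex of the feasible region:
  z(0, 0) = 0
  z(9.667, 0) = 67.67
  z(9, 1) = 75  ←
  z(5, 2.6) = 66.2
  z(0, 3.6) = 43.2
The maximum is at p = 9, q = 1.

p = 9, q = 1, z = 75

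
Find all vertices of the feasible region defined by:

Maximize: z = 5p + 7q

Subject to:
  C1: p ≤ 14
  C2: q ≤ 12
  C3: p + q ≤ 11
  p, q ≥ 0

(0, 0), (11, 0), (0, 11)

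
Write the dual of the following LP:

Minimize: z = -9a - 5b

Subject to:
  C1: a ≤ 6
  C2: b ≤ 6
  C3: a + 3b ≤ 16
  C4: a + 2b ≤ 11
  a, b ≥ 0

Primal min cᵀx s.t. Ax ≤ b, x ≥ 0  →  Dual max −bᵀy s.t. Aᵀy ≥ −c, y ≥ 0.

Maximize: z = -6y1 - 6y2 - 16y3 - 11y4

Subject to:
  y1 + y3 + y4 ≥ 9
  y2 + 3y3 + 2y4 ≥ 5
  y1, y2, y3, y4 ≥ 0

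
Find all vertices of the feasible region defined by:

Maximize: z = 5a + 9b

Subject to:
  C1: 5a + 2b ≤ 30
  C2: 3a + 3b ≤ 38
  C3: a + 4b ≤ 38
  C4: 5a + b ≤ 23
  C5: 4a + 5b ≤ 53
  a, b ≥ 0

(0, 0), (4.6, 0), (3.2, 7), (2.588, 8.529), (2, 9), (0, 9.5)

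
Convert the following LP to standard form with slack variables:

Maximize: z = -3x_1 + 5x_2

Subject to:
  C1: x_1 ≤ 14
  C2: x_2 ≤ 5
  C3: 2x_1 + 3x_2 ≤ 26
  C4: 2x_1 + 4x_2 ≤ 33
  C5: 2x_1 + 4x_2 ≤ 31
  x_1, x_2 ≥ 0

max z = -3x_1 + 5x_2

s.t.
  x_1 + s1 = 14
  x_2 + s2 = 5
  2x_1 + 3x_2 + s3 = 26
  2x_1 + 4x_2 + s4 = 33
  2x_1 + 4x_2 + s5 = 31
  x_1, x_2, s1, s2, s3, s4, s5 ≥ 0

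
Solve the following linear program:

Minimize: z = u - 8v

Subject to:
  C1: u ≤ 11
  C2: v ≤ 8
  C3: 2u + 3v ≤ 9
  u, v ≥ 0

Evaluate the objective at each vertex of the feasible region:
  z(0, 0) = 0
  z(4.5, 0) = 4.5
  z(0, 3) = -24  ←
The minimum is at u = 0, v = 3.

u = 0, v = 3, z = -24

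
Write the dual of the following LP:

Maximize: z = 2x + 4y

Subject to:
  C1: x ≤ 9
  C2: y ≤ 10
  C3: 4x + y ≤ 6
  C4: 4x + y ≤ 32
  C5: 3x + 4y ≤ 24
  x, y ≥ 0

Primal max cᵀx s.t. Ax ≤ b, x ≥ 0  →  Dual min bᵀy s.t. Aᵀy ≥ c, y ≥ 0.

Minimize: z = 9y1 + 10y2 + 6y3 + 32y4 + 24y5

Subject to:
  y1 + 4y3 + 4y4 + 3y5 ≥ 2
  y2 + y3 + y4 + 4y5 ≥ 4
  y1, y2, y3, y4, y5 ≥ 0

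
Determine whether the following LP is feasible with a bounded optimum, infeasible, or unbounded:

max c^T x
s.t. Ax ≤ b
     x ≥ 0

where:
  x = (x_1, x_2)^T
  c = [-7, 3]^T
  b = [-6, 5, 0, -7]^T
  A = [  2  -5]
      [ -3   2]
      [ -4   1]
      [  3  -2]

Infeasible (no feasible solution exists)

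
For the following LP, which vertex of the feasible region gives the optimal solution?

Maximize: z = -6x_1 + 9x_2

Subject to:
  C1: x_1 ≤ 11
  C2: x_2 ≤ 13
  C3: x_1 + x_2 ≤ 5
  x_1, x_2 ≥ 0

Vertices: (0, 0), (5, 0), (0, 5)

Evaluate the objective at each vertex of the feasible region:
  z(0, 0) = 0
  z(5, 0) = -30
  z(0, 5) = 45  ←
The maximum is at x_1 = 0, x_2 = 5.

(0, 5)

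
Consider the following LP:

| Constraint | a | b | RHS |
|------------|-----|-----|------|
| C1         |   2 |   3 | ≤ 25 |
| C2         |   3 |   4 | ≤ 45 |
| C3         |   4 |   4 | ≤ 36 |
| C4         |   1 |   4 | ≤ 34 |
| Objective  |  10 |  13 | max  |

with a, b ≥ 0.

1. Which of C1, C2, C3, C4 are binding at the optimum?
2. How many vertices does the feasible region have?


1. C1, C3
2. 4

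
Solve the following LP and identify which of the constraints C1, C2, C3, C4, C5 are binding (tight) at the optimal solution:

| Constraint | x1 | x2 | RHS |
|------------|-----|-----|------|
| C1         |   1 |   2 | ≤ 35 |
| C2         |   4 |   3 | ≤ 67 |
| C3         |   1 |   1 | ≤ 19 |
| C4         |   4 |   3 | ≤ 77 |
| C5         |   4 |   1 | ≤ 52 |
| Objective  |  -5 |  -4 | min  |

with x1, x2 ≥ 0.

At x1 = 10, x2 = 9, compute slack b - a·x for each constraint:
  C1: 35 − 28 = 7  (slack)
  C2: 67 − 67 = 0  (binding)
  C3: 19 − 19 = 0  (binding)
  C4: 77 − 67 = 10  (slack)
  C5: 52 − 49 = 3  (slack)

Optimal: x1 = 10, x2 = 9
Binding: C2, C3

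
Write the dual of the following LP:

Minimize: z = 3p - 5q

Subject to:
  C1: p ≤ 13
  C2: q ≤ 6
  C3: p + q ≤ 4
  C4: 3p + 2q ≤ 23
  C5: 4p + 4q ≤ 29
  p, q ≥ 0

Primal min cᵀx s.t. Ax ≤ b, x ≥ 0  →  Dual max −bᵀy s.t. Aᵀy ≥ −c, y ≥ 0.

Maximize: z = -13y1 - 6y2 - 4y3 - 23y4 - 29y5

Subject to:
  y1 + y3 + 3y4 + 4y5 ≥ -3
  y2 + y3 + 2y4 + 4y5 ≥ 5
  y1, y2, y3, y4, y5 ≥ 0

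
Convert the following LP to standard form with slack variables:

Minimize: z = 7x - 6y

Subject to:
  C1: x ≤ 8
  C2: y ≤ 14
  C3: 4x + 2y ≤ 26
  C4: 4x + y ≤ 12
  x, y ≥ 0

min z = 7x - 6y

s.t.
  x + s1 = 8
  y + s2 = 14
  4x + 2y + s3 = 26
  4x + y + s4 = 12
  x, y, s1, s2, s3, s4 ≥ 0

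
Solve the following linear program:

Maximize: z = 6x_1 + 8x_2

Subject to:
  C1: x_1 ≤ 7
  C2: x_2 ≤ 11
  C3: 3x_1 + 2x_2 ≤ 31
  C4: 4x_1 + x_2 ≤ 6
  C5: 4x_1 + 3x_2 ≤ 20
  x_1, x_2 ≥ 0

Evaluate the objective at each vertex of the feasible region:
  z(0, 0) = 0
  z(1.5, 0) = 9
  z(0, 6) = 48  ←
The maximum is at x_1 = 0, x_2 = 6.

x_1 = 0, x_2 = 6, z = 48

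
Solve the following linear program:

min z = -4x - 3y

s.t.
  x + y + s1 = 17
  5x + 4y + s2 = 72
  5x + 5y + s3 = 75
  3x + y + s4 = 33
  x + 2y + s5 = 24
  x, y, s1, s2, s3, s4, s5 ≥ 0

Evaluate the objective at each vertex of the feasible region:
  z(0, 0) = 0
  z(11, 0) = -44
  z(9, 6) = -54  ←
  z(6, 9) = -51
  z(0, 12) = -36
The minimum is at x = 9, y = 6.

x = 9, y = 6, z = -54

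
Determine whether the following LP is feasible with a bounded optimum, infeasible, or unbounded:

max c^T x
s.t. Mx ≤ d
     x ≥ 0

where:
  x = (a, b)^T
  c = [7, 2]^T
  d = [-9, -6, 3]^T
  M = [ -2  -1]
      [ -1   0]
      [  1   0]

Infeasible (no feasible solution exists)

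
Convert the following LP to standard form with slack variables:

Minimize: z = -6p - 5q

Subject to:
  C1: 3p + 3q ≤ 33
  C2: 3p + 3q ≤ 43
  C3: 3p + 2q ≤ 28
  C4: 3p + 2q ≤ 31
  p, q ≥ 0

min z = -6p - 5q

s.t.
  3p + 3q + s1 = 33
  3p + 3q + s2 = 43
  3p + 2q + s3 = 28
  3p + 2q + s4 = 31
  p, q, s1, s2, s3, s4 ≥ 0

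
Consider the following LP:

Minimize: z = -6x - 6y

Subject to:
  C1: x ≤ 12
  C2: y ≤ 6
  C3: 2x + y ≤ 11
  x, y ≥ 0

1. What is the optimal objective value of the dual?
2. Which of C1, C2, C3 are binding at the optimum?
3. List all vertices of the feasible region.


1. -51
2. C2, C3
3. (0, 0), (5.5, 0), (2.5, 6), (0, 6)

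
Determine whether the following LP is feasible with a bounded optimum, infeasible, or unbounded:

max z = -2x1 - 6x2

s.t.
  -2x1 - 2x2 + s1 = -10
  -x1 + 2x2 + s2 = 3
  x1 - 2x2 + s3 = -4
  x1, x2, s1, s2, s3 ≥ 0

Infeasible (no feasible solution exists)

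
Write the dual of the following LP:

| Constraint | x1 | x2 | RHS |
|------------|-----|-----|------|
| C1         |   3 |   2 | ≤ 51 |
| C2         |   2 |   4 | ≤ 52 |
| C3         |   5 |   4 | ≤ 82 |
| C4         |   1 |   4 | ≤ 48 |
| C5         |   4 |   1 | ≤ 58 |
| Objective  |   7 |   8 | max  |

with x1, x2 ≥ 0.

Primal max cᵀx s.t. Ax ≤ b, x ≥ 0  →  Dual min bᵀy s.t. Aᵀy ≥ c, y ≥ 0.

Minimize: z = 51y1 + 52y2 + 82y3 + 48y4 + 58y5

Subject to:
  3y1 + 2y2 + 5y3 + y4 + 4y5 ≥ 7
  2y1 + 4y2 + 4y3 + 4y4 + y5 ≥ 8
  y1, y2, y3, y4, y5 ≥ 0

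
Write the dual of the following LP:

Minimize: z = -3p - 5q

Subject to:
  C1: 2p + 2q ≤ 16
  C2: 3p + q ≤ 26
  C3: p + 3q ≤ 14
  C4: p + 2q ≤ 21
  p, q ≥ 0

Primal min cᵀx s.t. Ax ≤ b, x ≥ 0  →  Dual max −bᵀy s.t. Aᵀy ≥ −c, y ≥ 0.

Maximize: z = -16y1 - 26y2 - 14y3 - 21y4

Subject to:
  2y1 + 3y2 + y3 + y4 ≥ 3
  2y1 + y2 + 3y3 + 2y4 ≥ 5
  y1, y2, y3, y4 ≥ 0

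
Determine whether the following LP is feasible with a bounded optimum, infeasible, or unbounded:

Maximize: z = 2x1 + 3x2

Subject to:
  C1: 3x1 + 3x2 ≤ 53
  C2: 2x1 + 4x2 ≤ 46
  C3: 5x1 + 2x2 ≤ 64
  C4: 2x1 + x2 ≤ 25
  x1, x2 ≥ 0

Feasible with a bounded optimal solution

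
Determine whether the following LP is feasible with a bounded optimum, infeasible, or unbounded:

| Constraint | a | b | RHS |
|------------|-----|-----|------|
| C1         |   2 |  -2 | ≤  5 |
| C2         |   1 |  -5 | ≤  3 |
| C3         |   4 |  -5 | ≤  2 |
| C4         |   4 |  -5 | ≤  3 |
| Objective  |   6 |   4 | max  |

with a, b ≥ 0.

Unbounded (objective can increase without bound)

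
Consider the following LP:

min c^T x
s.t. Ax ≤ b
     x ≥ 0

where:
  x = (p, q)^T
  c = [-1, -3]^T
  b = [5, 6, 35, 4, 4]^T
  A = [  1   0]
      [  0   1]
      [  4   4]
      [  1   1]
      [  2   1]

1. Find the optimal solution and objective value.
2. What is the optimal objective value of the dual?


1. p = 0, q = 4, z = -12
2. -12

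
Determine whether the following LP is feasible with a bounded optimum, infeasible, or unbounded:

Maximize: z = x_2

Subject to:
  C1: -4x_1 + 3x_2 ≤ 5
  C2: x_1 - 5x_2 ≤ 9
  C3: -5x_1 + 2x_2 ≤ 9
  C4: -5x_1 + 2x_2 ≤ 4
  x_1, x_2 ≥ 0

Unbounded (objective can increase without bound)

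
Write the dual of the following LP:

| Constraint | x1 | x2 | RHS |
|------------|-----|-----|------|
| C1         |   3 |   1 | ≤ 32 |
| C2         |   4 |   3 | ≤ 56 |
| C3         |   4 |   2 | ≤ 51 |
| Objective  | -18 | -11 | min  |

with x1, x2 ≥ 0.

Primal min cᵀx s.t. Ax ≤ b, x ≥ 0  →  Dual max −bᵀy s.t. Aᵀy ≥ −c, y ≥ 0.

Maximize: z = -32y1 - 56y2 - 51y3

Subject to:
  3y1 + 4y2 + 4y3 ≥ 18
  y1 + 3y2 + 2y3 ≥ 11
  y1, y2, y3 ≥ 0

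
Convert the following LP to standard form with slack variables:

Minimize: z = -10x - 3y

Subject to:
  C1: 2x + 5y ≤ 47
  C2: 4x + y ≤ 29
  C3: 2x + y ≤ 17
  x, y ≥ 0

min z = -10x - 3y

s.t.
  2x + 5y + s1 = 47
  4x + y + s2 = 29
  2x + y + s3 = 17
  x, y, s1, s2, s3 ≥ 0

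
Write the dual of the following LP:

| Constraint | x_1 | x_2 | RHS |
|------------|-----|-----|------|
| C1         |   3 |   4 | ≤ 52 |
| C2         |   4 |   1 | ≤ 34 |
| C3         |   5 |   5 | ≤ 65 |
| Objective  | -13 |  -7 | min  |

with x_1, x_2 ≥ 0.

Primal min cᵀx s.t. Ax ≤ b, x ≥ 0  →  Dual max −bᵀy s.t. Aᵀy ≥ −c, y ≥ 0.

Maximize: z = -52y1 - 34y2 - 65y3

Subject to:
  3y1 + 4y2 + 5y3 ≥ 13
  4y1 + y2 + 5y3 ≥ 7
  y1, y2, y3 ≥ 0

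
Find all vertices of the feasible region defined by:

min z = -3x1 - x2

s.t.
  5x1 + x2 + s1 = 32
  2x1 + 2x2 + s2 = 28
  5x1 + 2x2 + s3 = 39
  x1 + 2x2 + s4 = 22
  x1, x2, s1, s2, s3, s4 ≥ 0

(0, 0), (6.4, 0), (5, 7), (4.25, 8.875), (0, 11)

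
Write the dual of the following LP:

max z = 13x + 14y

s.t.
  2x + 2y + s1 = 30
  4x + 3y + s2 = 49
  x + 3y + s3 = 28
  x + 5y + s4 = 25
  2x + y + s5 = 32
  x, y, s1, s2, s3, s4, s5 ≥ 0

Primal max cᵀx s.t. Ax ≤ b, x ≥ 0  →  Dual min bᵀy s.t. Aᵀy ≥ c, y ≥ 0.

Minimize: z = 30y1 + 49y2 + 28y3 + 25y4 + 32y5

Subject to:
  2y1 + 4y2 + y3 + y4 + 2y5 ≥ 13
  2y1 + 3y2 + 3y3 + 5y4 + y5 ≥ 14
  y1, y2, y3, y4, y5 ≥ 0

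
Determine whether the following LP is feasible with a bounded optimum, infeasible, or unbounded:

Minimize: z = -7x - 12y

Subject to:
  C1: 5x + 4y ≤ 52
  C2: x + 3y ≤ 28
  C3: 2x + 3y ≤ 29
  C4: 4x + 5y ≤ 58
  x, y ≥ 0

Feasible with a bounded optimal solution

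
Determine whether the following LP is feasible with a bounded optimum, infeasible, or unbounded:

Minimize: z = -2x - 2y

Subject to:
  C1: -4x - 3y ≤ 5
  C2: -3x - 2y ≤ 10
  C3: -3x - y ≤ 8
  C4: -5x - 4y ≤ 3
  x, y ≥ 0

Unbounded (objective can decrease without bound)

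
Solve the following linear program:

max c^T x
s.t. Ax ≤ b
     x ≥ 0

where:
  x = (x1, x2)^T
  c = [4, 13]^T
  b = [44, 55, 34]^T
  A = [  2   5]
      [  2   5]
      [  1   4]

Evaluate the objective at each vertex of the feasible region:
  z(0, 0) = 0
  z(22, 0) = 88
  z(2, 8) = 112  ←
  z(0, 8.5) = 110.5
The maximum is at x1 = 2, x2 = 8.

x1 = 2, x2 = 8, z = 112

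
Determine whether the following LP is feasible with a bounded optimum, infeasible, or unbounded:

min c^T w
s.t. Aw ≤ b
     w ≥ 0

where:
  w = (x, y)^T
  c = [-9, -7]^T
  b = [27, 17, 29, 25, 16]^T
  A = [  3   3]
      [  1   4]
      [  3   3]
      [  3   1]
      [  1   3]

Feasible with a bounded optimal solution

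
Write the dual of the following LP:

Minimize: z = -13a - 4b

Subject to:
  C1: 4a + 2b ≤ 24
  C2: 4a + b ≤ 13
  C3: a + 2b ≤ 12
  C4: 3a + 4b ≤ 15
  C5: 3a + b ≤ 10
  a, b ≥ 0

Primal min cᵀx s.t. Ax ≤ b, x ≥ 0  →  Dual max −bᵀy s.t. Aᵀy ≥ −c, y ≥ 0.

Maximize: z = -24y1 - 13y2 - 12y3 - 15y4 - 10y5

Subject to:
  4y1 + 4y2 + y3 + 3y4 + 3y5 ≥ 13
  2y1 + y2 + 2y3 + 4y4 + y5 ≥ 4
  y1, y2, y3, y4, y5 ≥ 0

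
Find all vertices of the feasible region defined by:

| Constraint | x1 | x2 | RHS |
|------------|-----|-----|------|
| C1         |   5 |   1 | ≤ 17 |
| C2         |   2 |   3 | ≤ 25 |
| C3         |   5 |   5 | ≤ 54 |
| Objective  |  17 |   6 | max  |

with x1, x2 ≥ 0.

(0, 0), (3.4, 0), (2, 7), (0, 8.333)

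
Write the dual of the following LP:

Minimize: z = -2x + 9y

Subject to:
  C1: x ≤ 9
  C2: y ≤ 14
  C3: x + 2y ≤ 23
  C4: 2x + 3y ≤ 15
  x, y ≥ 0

Primal min cᵀx s.t. Ax ≤ b, x ≥ 0  →  Dual max −bᵀy s.t. Aᵀy ≥ −c, y ≥ 0.

Maximize: z = -9y1 - 14y2 - 23y3 - 15y4

Subject to:
  y1 + y3 + 2y4 ≥ 2
  y2 + 2y3 + 3y4 ≥ -9
  y1, y2, y3, y4 ≥ 0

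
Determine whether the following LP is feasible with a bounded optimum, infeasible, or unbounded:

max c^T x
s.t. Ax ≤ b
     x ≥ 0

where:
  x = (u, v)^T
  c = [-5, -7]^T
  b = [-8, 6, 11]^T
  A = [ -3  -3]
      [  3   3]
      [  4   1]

Infeasible (no feasible solution exists)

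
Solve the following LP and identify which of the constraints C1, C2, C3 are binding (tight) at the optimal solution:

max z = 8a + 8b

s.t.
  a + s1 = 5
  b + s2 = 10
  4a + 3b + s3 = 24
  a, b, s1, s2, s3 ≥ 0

At a = 0, b = 8, compute slack b - a·x for each constraint:
  C1: 5 − 0 = 5  (slack)
  C2: 10 − 8 = 2  (slack)
  C3: 24 − 24 = 0  (binding)

Optimal: a = 0, b = 8
Binding: C3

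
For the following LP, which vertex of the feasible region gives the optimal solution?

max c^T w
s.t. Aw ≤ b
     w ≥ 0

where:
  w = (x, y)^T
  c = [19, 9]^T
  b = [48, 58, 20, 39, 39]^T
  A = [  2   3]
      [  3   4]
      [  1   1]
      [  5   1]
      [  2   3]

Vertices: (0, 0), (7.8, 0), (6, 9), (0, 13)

Evaluate the objective at each vertex of the feasible region:
  z(0, 0) = 0
  z(7.8, 0) = 148.2
  z(6, 9) = 195  ←
  z(0, 13) = 117
The maximum is at x = 6, y = 9.

(6, 9)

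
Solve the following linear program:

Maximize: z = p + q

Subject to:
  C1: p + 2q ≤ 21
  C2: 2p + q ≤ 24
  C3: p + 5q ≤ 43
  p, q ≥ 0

Evaluate the objective at each vertex of the feasible region:
  z(0, 0) = 0
  z(12, 0) = 12
  z(9, 6) = 15  ←
  z(6.333, 7.333) = 13.67
  z(0, 8.6) = 8.6
The maximum is at p = 9, q = 6.

p = 9, q = 6, z = 15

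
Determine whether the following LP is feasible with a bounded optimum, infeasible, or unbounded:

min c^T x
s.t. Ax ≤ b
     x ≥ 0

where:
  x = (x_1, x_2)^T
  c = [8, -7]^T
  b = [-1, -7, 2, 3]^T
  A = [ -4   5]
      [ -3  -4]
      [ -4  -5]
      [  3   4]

Infeasible (no feasible solution exists)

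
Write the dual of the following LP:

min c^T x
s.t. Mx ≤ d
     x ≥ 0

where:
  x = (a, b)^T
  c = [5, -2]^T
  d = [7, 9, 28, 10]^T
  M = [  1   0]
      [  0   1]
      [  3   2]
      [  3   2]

Primal min cᵀx s.t. Ax ≤ b, x ≥ 0  →  Dual max −bᵀy s.t. Aᵀy ≥ −c, y ≥ 0.

Maximize: z = -7y1 - 9y2 - 28y3 - 10y4

Subject to:
  y1 + 3y3 + 3y4 ≥ -5
  y2 + 2y3 + 2y4 ≥ 2
  y1, y2, y3, y4 ≥ 0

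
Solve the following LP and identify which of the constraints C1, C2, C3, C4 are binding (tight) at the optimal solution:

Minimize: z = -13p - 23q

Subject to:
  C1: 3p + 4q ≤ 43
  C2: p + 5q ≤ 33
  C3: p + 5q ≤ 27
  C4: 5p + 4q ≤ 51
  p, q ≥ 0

At p = 7, q = 4, compute slack b - a·x for each constraint:
  C1: 43 − 37 = 6  (slack)
  C2: 33 − 27 = 6  (slack)
  C3: 27 − 27 = 0  (binding)
  C4: 51 − 51 = 0  (binding)

Optimal: p = 7, q = 4
Binding: C3, C4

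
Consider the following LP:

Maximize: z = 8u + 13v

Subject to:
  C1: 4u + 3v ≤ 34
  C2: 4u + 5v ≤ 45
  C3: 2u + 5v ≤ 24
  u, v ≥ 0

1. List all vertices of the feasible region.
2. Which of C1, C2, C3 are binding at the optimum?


1. (0, 0), (8.5, 0), (7, 2), (0, 4.8)
2. C1, C3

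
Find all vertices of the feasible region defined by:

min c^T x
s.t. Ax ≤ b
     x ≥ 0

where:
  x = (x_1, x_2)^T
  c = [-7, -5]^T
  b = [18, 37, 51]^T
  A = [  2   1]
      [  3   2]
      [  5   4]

(0, 0), (9, 0), (7, 4), (0, 12.75)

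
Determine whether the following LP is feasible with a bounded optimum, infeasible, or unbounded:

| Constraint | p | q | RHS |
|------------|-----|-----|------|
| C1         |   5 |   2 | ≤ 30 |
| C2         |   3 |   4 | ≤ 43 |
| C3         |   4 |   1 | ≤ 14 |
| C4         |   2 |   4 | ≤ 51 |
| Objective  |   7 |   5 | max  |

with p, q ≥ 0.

Feasible with a bounded optimal solution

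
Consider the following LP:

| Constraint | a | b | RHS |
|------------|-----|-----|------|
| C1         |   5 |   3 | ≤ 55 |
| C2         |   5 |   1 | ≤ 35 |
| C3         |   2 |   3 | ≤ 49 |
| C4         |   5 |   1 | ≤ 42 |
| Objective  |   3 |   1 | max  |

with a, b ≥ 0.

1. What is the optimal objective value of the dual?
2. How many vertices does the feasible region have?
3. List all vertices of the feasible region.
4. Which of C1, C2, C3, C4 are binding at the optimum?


1. 25
2. 5
3. (0, 0), (7, 0), (5, 10), (2, 15), (0, 16.33)
4. C1, C2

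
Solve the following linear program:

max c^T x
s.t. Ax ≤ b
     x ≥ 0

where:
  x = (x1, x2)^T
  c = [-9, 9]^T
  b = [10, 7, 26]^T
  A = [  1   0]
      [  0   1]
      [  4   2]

Evaluate the objective at each vertex of the feasible region:
  z(0, 0) = 0
  z(6.5, 0) = -58.5
  z(3, 7) = 36
  z(0, 7) = 63  ←
The maximum is at x1 = 0, x2 = 7.

x1 = 0, x2 = 7, z = 63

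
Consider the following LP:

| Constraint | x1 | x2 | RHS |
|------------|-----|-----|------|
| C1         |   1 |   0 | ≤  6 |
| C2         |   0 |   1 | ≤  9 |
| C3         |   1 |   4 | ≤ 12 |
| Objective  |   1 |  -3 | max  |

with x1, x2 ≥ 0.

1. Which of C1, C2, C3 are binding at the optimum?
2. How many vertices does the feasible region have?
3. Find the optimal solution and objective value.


1. C1
2. 4
3. x1 = 6, x2 = 0, z = 6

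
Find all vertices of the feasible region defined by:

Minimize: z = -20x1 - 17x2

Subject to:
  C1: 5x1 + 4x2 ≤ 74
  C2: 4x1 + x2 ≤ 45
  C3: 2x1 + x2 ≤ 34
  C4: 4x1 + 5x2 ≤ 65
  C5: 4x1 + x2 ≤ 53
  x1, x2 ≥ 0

(0, 0), (11.25, 0), (10, 5), (0, 13)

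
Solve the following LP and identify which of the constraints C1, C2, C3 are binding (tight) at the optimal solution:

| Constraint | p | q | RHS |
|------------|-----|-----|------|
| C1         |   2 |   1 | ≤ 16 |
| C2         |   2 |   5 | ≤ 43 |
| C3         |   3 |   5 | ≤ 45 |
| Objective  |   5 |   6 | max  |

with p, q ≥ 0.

At p = 5, q = 6, compute slack b - a·x for each constraint:
  C1: 16 − 16 = 0  (binding)
  C2: 43 − 40 = 3  (slack)
  C3: 45 − 45 = 0  (binding)

Optimal: p = 5, q = 6
Binding: C1, C3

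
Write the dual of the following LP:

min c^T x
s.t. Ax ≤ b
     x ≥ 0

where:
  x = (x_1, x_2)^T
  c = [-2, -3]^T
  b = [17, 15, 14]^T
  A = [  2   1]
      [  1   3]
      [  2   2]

Primal min cᵀx s.t. Ax ≤ b, x ≥ 0  →  Dual max −bᵀy s.t. Aᵀy ≥ −c, y ≥ 0.

Maximize: z = -17y1 - 15y2 - 14y3

Subject to:
  2y1 + y2 + 2y3 ≥ 2
  y1 + 3y2 + 2y3 ≥ 3
  y1, y2, y3 ≥ 0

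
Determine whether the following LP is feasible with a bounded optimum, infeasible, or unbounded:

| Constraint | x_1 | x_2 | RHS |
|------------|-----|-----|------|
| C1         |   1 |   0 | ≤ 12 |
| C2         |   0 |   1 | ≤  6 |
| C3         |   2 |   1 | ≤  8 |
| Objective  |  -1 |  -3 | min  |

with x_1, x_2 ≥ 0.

Feasible with a bounded optimal solution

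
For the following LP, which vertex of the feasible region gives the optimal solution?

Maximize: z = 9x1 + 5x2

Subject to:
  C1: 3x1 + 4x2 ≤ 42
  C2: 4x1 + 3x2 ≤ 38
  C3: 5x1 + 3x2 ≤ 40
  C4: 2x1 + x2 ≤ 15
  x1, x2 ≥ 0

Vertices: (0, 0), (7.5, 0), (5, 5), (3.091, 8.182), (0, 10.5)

Evaluate the objective at each vertex of the feasible region:
  z(0, 0) = 0
  z(7.5, 0) = 67.5
  z(5, 5) = 70  ←
  z(3.091, 8.182) = 68.73
  z(0, 10.5) = 52.5
The maximum is at x1 = 5, x2 = 5.

(5, 5)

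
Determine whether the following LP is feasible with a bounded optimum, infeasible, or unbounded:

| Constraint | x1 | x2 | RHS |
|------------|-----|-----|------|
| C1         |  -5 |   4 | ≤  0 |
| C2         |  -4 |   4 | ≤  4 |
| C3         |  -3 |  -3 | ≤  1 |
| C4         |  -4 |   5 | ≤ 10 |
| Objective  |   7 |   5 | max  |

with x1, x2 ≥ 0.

Unbounded (objective can increase without bound)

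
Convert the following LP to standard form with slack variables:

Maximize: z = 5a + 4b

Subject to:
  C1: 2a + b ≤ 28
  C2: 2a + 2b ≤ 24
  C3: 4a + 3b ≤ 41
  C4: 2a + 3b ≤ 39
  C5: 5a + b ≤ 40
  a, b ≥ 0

max z = 5a + 4b

s.t.
  2a + b + s1 = 28
  2a + 2b + s2 = 24
  4a + 3b + s3 = 41
  2a + 3b + s4 = 39
  5a + b + s5 = 40
  a, b, s1, s2, s3, s4, s5 ≥ 0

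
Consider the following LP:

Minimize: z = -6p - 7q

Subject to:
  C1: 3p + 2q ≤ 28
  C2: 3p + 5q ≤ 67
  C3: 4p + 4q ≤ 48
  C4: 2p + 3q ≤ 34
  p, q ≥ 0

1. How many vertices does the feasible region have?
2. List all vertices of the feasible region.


1. 5
2. (0, 0), (9.333, 0), (4, 8), (2, 10), (0, 11.33)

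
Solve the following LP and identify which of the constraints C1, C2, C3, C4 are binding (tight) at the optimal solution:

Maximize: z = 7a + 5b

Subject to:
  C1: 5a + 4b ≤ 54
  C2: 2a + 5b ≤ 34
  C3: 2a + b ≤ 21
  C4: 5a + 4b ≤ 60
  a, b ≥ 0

At a = 10, b = 1, compute slack b - a·x for each constraint:
  C1: 54 − 54 = 0  (binding)
  C2: 34 − 25 = 9  (slack)
  C3: 21 − 21 = 0  (binding)
  C4: 60 − 54 = 6  (slack)

Optimal: a = 10, b = 1
Binding: C1, C3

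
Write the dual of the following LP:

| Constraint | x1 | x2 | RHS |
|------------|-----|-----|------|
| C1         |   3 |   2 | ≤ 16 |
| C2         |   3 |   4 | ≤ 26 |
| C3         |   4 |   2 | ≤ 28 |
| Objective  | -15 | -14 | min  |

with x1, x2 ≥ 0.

Primal min cᵀx s.t. Ax ≤ b, x ≥ 0  →  Dual max −bᵀy s.t. Aᵀy ≥ −c, y ≥ 0.

Maximize: z = -16y1 - 26y2 - 28y3

Subject to:
  3y1 + 3y2 + 4y3 ≥ 15
  2y1 + 4y2 + 2y3 ≥ 14
  y1, y2, y3 ≥ 0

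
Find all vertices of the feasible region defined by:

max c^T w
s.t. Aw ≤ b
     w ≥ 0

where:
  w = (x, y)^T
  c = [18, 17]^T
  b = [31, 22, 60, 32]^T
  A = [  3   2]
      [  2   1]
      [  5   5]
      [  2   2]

(0, 0), (10.33, 0), (7, 5), (0, 12)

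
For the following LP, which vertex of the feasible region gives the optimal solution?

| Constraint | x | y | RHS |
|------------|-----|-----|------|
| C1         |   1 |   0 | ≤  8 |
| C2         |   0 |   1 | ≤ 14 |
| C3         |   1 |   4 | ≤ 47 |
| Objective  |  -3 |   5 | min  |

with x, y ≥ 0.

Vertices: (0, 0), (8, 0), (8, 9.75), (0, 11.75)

Evaluate the objective at each vertex of the feasible region:
  z(0, 0) = 0
  z(8, 0) = -24  ←
  z(8, 9.75) = 24.75
  z(0, 11.75) = 58.75
The minimum is at x = 8, y = 0.

(8, 0)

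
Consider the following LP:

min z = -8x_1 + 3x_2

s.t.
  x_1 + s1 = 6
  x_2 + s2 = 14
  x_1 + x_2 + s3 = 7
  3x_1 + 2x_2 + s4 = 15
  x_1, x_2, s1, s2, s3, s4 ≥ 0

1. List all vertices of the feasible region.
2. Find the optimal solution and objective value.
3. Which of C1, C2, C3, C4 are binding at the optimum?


1. (0, 0), (5, 0), (1, 6), (0, 7)
2. x_1 = 5, x_2 = 0, z = -40
3. C4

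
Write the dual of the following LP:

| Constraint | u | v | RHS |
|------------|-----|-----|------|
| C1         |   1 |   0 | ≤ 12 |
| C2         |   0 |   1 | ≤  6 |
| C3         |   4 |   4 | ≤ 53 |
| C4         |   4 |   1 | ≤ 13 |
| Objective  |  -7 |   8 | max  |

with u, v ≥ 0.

Primal max cᵀx s.t. Ax ≤ b, x ≥ 0  →  Dual min bᵀy s.t. Aᵀy ≥ c, y ≥ 0.

Minimize: z = 12y1 + 6y2 + 53y3 + 13y4

Subject to:
  y1 + 4y3 + 4y4 ≥ -7
  y2 + 4y3 + y4 ≥ 8
  y1, y2, y3, y4 ≥ 0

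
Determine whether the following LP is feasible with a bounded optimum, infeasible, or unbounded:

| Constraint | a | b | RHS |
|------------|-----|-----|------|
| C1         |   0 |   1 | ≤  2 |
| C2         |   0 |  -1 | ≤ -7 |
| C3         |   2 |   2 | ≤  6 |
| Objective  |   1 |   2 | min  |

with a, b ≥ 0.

Infeasible (no feasible solution exists)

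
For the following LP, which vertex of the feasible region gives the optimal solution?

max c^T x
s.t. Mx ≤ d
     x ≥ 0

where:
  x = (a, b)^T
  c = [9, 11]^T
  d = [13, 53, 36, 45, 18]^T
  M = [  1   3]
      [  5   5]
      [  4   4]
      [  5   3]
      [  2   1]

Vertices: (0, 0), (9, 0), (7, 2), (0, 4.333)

Evaluate the objective at each vertex of the feasible region:
  z(0, 0) = 0
  z(9, 0) = 81
  z(7, 2) = 85  ←
  z(0, 4.333) = 47.67
The maximum is at a = 7, b = 2.

(7, 2)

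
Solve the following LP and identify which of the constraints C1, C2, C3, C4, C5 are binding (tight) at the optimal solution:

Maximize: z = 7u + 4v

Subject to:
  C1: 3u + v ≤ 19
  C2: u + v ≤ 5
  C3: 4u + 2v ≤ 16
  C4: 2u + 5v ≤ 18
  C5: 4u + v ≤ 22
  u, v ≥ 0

At u = 3, v = 2, compute slack b - a·x for each constraint:
  C1: 19 − 11 = 8  (slack)
  C2: 5 − 5 = 0  (binding)
  C3: 16 − 16 = 0  (binding)
  C4: 18 − 16 = 2  (slack)
  C5: 22 − 14 = 8  (slack)

Optimal: u = 3, v = 2
Binding: C2, C3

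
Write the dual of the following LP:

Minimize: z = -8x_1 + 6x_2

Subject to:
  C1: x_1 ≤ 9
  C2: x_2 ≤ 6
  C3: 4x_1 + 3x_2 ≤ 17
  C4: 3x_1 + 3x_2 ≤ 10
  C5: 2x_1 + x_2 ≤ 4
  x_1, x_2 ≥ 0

Primal min cᵀx s.t. Ax ≤ b, x ≥ 0  →  Dual max −bᵀy s.t. Aᵀy ≥ −c, y ≥ 0.

Maximize: z = -9y1 - 6y2 - 17y3 - 10y4 - 4y5

Subject to:
  y1 + 4y3 + 3y4 + 2y5 ≥ 8
  y2 + 3y3 + 3y4 + y5 ≥ -6
  y1, y2, y3, y4, y5 ≥ 0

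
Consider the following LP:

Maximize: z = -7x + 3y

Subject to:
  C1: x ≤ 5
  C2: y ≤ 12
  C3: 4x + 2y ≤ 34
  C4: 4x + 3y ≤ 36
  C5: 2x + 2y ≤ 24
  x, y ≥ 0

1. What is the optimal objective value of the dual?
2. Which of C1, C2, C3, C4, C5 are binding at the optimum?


1. 36
2. C2, C4, C5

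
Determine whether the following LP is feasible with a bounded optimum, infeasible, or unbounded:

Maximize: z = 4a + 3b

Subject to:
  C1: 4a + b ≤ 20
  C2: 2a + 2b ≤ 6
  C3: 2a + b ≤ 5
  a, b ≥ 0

Feasible with a bounded optimal solution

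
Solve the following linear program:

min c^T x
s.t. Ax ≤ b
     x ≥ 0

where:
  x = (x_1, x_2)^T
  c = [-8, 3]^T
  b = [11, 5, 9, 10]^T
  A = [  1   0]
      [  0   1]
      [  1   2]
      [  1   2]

Evaluate the objective at each vertex of the feasible region:
  z(0, 0) = 0
  z(9, 0) = -72  ←
  z(0, 4.5) = 13.5
The minimum is at x_1 = 9, x_2 = 0.

x_1 = 9, x_2 = 0, z = -72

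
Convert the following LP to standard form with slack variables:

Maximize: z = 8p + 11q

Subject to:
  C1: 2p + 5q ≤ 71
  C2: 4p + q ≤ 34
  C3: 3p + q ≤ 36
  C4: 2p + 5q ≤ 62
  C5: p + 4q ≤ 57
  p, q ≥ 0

max z = 8p + 11q

s.t.
  2p + 5q + s1 = 71
  4p + q + s2 = 34
  3p + q + s3 = 36
  2p + 5q + s4 = 62
  p + 4q + s5 = 57
  p, q, s1, s2, s3, s4, s5 ≥ 0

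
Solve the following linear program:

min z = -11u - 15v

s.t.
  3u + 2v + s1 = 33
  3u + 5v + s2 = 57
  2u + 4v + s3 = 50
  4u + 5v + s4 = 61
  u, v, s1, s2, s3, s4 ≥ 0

Evaluate the objective at each vertex of the feasible region:
  z(0, 0) = 0
  z(11, 0) = -121
  z(6.143, 7.286) = -176.9
  z(4, 9) = -179  ←
  z(0, 11.4) = -171
The minimum is at u = 4, v = 9.

u = 4, v = 9, z = -179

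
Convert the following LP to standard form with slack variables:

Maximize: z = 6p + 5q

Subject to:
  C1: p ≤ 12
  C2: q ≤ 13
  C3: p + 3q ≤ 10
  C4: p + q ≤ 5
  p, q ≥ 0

max z = 6p + 5q

s.t.
  p + s1 = 12
  q + s2 = 13
  p + 3q + s3 = 10
  p + q + s4 = 5
  p, q, s1, s2, s3, s4 ≥ 0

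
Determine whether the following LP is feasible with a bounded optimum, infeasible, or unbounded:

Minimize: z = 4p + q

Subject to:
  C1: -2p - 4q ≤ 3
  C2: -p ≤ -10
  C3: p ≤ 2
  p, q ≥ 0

Infeasible (no feasible solution exists)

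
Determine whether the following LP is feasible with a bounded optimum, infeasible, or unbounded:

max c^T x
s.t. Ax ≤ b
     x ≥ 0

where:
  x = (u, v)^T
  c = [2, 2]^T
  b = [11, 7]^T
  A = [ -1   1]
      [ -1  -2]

Unbounded (objective can increase without bound)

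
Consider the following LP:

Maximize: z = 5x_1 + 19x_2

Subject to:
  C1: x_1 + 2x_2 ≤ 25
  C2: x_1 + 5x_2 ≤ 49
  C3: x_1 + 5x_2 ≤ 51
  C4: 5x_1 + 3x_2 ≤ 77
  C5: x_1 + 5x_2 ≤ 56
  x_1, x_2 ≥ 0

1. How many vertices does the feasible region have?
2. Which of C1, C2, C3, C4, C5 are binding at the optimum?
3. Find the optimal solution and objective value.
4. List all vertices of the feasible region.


1. 5
2. C1, C2
3. x_1 = 9, x_2 = 8, z = 197
4. (0, 0), (15.4, 0), (11.29, 6.857), (9, 8), (0, 9.8)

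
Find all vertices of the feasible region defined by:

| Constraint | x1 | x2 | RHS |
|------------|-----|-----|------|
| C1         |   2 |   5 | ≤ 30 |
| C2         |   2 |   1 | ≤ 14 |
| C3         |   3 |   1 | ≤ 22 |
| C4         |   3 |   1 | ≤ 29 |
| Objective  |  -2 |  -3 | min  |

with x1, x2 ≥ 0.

(0, 0), (7, 0), (5, 4), (0, 6)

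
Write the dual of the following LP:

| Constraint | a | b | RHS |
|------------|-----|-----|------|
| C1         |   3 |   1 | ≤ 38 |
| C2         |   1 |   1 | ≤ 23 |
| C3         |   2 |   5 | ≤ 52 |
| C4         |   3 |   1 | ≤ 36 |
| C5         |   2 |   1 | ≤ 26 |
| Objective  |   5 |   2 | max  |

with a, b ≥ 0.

Primal max cᵀx s.t. Ax ≤ b, x ≥ 0  →  Dual min bᵀy s.t. Aᵀy ≥ c, y ≥ 0.

Minimize: z = 38y1 + 23y2 + 52y3 + 36y4 + 26y5

Subject to:
  3y1 + y2 + 2y3 + 3y4 + 2y5 ≥ 5
  y1 + y2 + 5y3 + y4 + y5 ≥ 2
  y1, y2, y3, y4, y5 ≥ 0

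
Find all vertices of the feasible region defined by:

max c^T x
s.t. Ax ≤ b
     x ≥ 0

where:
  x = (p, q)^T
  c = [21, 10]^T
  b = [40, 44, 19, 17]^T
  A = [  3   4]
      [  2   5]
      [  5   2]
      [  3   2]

(0, 0), (3.8, 0), (1, 7), (0, 8.5)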